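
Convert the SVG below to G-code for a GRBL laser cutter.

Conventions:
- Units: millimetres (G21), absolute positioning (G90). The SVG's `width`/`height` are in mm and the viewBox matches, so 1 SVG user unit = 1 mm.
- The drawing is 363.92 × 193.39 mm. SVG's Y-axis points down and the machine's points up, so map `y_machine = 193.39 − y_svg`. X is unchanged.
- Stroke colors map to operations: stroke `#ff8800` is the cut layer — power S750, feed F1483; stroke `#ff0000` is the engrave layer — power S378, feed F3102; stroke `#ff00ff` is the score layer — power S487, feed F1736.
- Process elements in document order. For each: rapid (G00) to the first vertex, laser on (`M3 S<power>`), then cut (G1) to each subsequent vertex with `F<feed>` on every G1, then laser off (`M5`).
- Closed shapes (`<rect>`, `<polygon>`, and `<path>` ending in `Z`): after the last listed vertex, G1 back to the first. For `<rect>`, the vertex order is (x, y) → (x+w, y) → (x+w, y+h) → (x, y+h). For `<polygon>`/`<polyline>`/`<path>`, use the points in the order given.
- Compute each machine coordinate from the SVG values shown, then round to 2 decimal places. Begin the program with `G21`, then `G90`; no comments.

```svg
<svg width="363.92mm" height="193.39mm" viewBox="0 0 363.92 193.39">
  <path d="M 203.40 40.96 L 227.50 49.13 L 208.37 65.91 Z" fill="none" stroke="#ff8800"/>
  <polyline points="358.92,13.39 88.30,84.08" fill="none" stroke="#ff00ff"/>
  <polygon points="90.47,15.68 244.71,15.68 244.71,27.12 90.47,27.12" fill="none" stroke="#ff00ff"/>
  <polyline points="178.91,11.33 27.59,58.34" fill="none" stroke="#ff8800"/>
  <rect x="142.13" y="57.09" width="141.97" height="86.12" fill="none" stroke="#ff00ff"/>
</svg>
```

Since the viewBox matches the mm dimensions, user units are millimetres directly. The only transform is the Y-flip y_m = 193.39 − y_svg.

Shape 1 is a regular polygon drawn with `<path>`. Its stroke #ff8800 means cut at S750, F1483. After flipping Y the toolpath is (203.40,152.43) → (227.50,144.26) → (208.37,127.48) → (203.40,152.43), returning to the start.

Shape 2 is a line segment drawn with `<polyline>`. Its stroke #ff00ff means score at S487, F1736. After flipping Y the toolpath is (358.92,180.00) → (88.30,109.31).

Shape 3 is a rectangle drawn with `<polygon>`. Its stroke #ff00ff means score at S487, F1736. After flipping Y the toolpath is (90.47,177.71) → (244.71,177.71) → (244.71,166.27) → (90.47,166.27) → (90.47,177.71), returning to the start.

Shape 4 is a line segment drawn with `<polyline>`. Its stroke #ff8800 means cut at S750, F1483. After flipping Y the toolpath is (178.91,182.06) → (27.59,135.05).

Shape 5 is a rectangle drawn with `<rect>`. Its stroke #ff00ff means score at S487, F1736. After flipping Y the toolpath is (142.13,136.30) → (284.10,136.30) → (284.10,50.18) → (142.13,50.18) → (142.13,136.30), returning to the start.

G21
G90
G00 X203.40 Y152.43
M3 S750
G1 X227.50 Y144.26 F1483
G1 X208.37 Y127.48 F1483
G1 X203.40 Y152.43 F1483
M5
G00 X358.92 Y180.00
M3 S487
G1 X88.30 Y109.31 F1736
M5
G00 X90.47 Y177.71
M3 S487
G1 X244.71 Y177.71 F1736
G1 X244.71 Y166.27 F1736
G1 X90.47 Y166.27 F1736
G1 X90.47 Y177.71 F1736
M5
G00 X178.91 Y182.06
M3 S750
G1 X27.59 Y135.05 F1483
M5
G00 X142.13 Y136.30
M3 S487
G1 X284.10 Y136.30 F1736
G1 X284.10 Y50.18 F1736
G1 X142.13 Y50.18 F1736
G1 X142.13 Y136.30 F1736
M5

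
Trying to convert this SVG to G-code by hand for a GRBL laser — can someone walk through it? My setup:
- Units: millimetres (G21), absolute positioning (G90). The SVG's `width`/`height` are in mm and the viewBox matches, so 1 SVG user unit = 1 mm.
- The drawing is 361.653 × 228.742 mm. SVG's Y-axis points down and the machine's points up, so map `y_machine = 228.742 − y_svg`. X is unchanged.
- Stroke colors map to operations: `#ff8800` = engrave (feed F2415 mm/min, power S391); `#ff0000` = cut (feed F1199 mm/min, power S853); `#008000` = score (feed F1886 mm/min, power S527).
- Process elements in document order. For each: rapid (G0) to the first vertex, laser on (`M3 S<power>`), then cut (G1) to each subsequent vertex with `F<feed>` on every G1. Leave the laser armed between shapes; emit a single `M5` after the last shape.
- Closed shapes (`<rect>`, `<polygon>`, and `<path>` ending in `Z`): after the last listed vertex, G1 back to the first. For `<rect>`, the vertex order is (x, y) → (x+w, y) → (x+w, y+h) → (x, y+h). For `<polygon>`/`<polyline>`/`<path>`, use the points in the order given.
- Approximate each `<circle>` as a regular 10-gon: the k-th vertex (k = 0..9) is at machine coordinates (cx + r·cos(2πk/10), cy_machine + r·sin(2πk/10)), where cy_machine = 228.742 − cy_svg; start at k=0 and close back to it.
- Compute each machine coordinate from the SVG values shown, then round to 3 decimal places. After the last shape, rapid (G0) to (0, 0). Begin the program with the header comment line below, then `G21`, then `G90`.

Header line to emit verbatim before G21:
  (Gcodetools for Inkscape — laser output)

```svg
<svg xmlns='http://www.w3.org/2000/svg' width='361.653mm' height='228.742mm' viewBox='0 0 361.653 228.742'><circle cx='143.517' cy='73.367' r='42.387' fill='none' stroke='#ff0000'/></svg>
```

viewBox `0 0 361.653 228.742` with mm width/height → 1 unit = 1 mm. Flip: y_m = 228.742 − y_svg.

**Shape 1** — `<circle>` circle, stroke `#ff0000` → cut (S853, F1199). Machine vertices: (185.904,155.375) → (177.809,180.289) → (156.615,195.687) → (130.419,195.687) → (109.225,180.289) → (101.130,155.375) → (109.225,130.461) → (130.419,115.063) → (156.615,115.063) → (177.809,130.461) → (185.904,155.375). Closed: final G1 returns to the first vertex.

(Gcodetools for Inkscape — laser output)
G21
G90
G0 X185.904 Y155.375
M3 S853
G1 X177.809 Y180.289 F1199
G1 X156.615 Y195.687 F1199
G1 X130.419 Y195.687 F1199
G1 X109.225 Y180.289 F1199
G1 X101.130 Y155.375 F1199
G1 X109.225 Y130.461 F1199
G1 X130.419 Y115.063 F1199
G1 X156.615 Y115.063 F1199
G1 X177.809 Y130.461 F1199
G1 X185.904 Y155.375 F1199
M5
G0 X0.000 Y0.000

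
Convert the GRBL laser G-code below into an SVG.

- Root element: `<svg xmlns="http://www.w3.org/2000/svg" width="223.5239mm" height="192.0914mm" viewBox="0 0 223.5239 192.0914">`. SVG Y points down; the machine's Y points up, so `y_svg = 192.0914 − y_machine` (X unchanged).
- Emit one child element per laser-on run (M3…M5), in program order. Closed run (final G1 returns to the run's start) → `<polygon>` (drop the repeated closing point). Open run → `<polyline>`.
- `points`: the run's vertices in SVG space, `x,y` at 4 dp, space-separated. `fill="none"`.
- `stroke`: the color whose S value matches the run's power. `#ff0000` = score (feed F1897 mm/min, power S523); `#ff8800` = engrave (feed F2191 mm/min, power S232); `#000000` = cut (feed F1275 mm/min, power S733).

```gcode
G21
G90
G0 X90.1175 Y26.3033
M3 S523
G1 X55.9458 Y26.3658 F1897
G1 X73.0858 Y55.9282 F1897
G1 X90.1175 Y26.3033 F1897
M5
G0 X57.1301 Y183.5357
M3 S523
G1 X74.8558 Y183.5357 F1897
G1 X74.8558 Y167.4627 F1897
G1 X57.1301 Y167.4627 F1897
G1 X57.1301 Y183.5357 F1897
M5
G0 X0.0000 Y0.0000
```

<svg xmlns="http://www.w3.org/2000/svg" width="223.5239mm" height="192.0914mm" viewBox="0 0 223.5239 192.0914">
  <polygon points="90.1175,165.7881 55.9458,165.7256 73.0858,136.1632" fill="none" stroke="#ff0000"/>
  <polygon points="57.1301,8.5557 74.8558,8.5557 74.8558,24.6287 57.1301,24.6287" fill="none" stroke="#ff0000"/>
</svg>

Machine Y-up, SVG Y-down with viewBox height 192.0914, so y_svg = 192.0914 − y_machine; X carries over. Every run uses S523, so all elements get stroke `#ff0000` (score).

Run 1: The run returns to its start, so emit a `<polygon>` with points (Y-flipped): 90.1175,165.7881 55.9458,165.7256 73.0858,136.1632.

Run 2: The run returns to its start, so emit a `<polygon>` with points (Y-flipped): 57.1301,8.5557 74.8558,8.5557 74.8558,24.6287 57.1301,24.6287.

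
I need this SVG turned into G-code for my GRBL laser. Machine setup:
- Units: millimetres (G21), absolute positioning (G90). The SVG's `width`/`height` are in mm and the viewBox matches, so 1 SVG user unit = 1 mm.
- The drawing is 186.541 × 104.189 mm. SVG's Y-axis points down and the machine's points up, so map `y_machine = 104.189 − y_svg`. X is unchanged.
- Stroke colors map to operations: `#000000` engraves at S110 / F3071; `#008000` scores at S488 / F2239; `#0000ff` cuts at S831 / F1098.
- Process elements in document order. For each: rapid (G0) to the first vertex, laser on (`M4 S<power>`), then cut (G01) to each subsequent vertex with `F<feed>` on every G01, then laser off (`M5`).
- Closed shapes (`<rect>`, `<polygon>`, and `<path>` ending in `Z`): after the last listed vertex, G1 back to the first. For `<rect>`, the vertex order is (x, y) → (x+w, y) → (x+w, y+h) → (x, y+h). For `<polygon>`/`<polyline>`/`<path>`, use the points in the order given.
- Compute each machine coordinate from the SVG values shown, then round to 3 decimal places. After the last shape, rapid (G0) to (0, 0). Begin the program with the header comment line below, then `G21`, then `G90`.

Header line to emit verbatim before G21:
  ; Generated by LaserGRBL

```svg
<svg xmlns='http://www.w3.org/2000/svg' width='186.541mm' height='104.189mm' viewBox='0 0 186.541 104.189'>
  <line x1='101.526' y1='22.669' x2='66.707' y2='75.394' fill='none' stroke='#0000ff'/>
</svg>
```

Since the viewBox matches the mm dimensions, user units are millimetres directly. The only transform is the Y-flip y_m = 104.189 − y_svg.

Shape 1 is a line segment drawn with `<line>`. Its stroke #0000ff means cut at S831, F1098. After flipping Y the toolpath is (101.526,81.520) → (66.707,28.795).

; Generated by LaserGRBL
G21
G90
G0 X101.526 Y81.520
M4 S831
G01 X66.707 Y28.795 F1098
M5
G0 X0.000 Y0.000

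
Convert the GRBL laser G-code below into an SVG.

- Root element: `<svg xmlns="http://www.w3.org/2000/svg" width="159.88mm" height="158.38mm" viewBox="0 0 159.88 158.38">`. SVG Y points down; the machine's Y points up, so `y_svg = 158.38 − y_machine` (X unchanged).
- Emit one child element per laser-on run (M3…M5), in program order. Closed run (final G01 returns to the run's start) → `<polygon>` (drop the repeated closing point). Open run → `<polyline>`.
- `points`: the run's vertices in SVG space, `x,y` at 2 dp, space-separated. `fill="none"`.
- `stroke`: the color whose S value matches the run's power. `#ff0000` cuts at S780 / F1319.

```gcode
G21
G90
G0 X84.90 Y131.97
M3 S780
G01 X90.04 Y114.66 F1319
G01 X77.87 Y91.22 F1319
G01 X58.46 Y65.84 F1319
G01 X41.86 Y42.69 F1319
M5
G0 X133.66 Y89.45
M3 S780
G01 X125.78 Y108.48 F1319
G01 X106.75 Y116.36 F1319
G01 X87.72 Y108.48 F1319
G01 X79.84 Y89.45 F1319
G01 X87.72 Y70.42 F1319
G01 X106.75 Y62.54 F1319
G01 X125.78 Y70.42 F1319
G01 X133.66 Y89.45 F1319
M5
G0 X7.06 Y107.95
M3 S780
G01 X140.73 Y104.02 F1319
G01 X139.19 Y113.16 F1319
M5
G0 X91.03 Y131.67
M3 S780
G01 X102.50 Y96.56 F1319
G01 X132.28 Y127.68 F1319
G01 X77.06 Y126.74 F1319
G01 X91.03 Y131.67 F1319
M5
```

y_svg = 158.38 − y_m. Every run uses S780, so all elements get stroke `#ff0000` (cut).

[1] open run; points: 84.90,26.41 90.04,43.72 77.87,67.16 58.46,92.54 41.86,115.69

[2] closed run; points: 133.66,68.93 125.78,49.90 106.75,42.02 87.72,49.90 79.84,68.93 87.72,87.96 106.75,95.84 125.78,87.96

[3] open run; points: 7.06,50.43 140.73,54.36 139.19,45.22

[4] closed run; points: 91.03,26.71 102.50,61.82 132.28,30.70 77.06,31.64

<svg xmlns="http://www.w3.org/2000/svg" width="159.88mm" height="158.38mm" viewBox="0 0 159.88 158.38">
  <polyline points="84.90,26.41 90.04,43.72 77.87,67.16 58.46,92.54 41.86,115.69" fill="none" stroke="#ff0000"/>
  <polygon points="133.66,68.93 125.78,49.90 106.75,42.02 87.72,49.90 79.84,68.93 87.72,87.96 106.75,95.84 125.78,87.96" fill="none" stroke="#ff0000"/>
  <polyline points="7.06,50.43 140.73,54.36 139.19,45.22" fill="none" stroke="#ff0000"/>
  <polygon points="91.03,26.71 102.50,61.82 132.28,30.70 77.06,31.64" fill="none" stroke="#ff0000"/>
</svg>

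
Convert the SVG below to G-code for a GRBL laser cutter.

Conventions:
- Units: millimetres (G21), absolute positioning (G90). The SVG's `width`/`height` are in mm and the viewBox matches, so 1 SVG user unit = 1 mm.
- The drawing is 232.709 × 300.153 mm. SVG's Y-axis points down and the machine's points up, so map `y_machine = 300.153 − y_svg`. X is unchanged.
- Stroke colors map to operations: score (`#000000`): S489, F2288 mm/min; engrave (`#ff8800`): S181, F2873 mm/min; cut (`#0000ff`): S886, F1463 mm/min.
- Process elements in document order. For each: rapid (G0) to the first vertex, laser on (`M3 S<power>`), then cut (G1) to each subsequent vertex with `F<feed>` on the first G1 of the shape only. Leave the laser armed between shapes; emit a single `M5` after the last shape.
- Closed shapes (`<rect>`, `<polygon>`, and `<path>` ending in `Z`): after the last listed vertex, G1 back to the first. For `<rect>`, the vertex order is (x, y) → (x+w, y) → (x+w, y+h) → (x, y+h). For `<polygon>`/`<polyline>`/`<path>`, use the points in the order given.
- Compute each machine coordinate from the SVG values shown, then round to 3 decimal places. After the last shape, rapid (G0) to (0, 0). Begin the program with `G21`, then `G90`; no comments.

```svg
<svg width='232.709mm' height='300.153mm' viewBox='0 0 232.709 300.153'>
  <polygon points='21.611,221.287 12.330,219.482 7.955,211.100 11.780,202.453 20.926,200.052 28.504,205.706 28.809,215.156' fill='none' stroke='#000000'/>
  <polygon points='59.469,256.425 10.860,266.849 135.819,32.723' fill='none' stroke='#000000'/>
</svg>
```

Since the viewBox matches the mm dimensions, user units are millimetres directly. The only transform is the Y-flip y_m = 300.153 − y_svg.

Shape 1 is a regular polygon drawn with `<polygon>`. Its stroke #000000 means score at S489, F2288. After flipping Y the toolpath is (21.611,78.866) → (12.330,80.671) → (7.955,89.053) → (11.780,97.700) → (20.926,100.101) → (28.504,94.447) → (28.809,84.997) → (21.611,78.866), returning to the start.

Shape 2 is a closed polygon drawn with `<polygon>`. Its stroke #000000 means score at S489, F2288. After flipping Y the toolpath is (59.469,43.728) → (10.860,33.304) → (135.819,267.430) → (59.469,43.728), returning to the start.

G21
G90
G0 X21.611 Y78.866
M3 S489
G1 X12.330 Y80.671 F2288
G1 X7.955 Y89.053
G1 X11.780 Y97.700
G1 X20.926 Y100.101
G1 X28.504 Y94.447
G1 X28.809 Y84.997
G1 X21.611 Y78.866
G0 X59.469 Y43.728
M3 S489
G1 X10.860 Y33.304 F2288
G1 X135.819 Y267.430
G1 X59.469 Y43.728
M5
G0 X0.000 Y0.000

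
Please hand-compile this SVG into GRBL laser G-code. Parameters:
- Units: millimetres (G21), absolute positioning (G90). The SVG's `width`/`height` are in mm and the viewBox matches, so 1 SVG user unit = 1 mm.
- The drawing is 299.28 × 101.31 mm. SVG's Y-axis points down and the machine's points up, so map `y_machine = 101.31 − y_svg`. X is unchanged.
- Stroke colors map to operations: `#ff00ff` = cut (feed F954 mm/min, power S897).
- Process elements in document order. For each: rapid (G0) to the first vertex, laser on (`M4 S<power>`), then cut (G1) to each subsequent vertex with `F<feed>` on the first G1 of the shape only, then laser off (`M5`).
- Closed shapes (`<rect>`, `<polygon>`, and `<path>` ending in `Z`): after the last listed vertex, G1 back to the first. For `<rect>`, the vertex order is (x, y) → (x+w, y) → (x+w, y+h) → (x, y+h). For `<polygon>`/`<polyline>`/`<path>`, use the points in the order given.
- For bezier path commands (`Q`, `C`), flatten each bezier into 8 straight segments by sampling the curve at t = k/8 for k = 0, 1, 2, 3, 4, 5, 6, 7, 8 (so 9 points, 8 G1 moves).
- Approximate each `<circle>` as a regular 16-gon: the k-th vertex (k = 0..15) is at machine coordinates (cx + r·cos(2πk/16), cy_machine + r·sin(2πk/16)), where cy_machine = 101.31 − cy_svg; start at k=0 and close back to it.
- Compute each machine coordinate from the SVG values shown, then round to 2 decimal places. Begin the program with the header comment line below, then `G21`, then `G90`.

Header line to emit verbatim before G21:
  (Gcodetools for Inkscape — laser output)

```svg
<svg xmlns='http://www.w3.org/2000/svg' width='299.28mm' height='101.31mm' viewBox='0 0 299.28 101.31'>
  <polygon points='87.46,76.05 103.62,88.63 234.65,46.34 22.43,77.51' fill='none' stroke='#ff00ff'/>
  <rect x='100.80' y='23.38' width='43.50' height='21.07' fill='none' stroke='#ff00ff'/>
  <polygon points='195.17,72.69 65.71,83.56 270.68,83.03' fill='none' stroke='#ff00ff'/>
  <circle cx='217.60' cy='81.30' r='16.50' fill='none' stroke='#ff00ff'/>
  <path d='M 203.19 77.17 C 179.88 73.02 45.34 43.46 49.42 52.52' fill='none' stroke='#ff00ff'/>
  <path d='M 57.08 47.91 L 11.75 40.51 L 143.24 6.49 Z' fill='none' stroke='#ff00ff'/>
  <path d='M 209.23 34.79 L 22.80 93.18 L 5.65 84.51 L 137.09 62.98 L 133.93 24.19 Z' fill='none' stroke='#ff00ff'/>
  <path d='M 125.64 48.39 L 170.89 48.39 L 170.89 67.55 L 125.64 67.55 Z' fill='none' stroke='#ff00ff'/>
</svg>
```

(Gcodetools for Inkscape — laser output)
G21
G90
G0 X87.46 Y25.26
M4 S897
G1 X103.62 Y12.68 F954
G1 X234.65 Y54.97
G1 X22.43 Y23.80
G1 X87.46 Y25.26
M5
G0 X100.80 Y77.93
M4 S897
G1 X144.30 Y77.93 F954
G1 X144.30 Y56.86
G1 X100.80 Y56.86
G1 X100.80 Y77.93
M5
G0 X195.17 Y28.62
M4 S897
G1 X65.71 Y17.75 F954
G1 X270.68 Y18.28
G1 X195.17 Y28.62
M5
G0 X234.10 Y20.01
M4 S897
G1 X232.84 Y26.32 F954
G1 X229.27 Y31.68
G1 X223.91 Y35.25
G1 X217.60 Y36.51
G1 X211.29 Y35.25
G1 X205.93 Y31.68
G1 X202.36 Y26.32
G1 X201.10 Y20.01
G1 X202.36 Y13.70
G1 X205.93 Y8.34
G1 X211.29 Y4.77
G1 X217.60 Y3.51
G1 X223.91 Y4.77
G1 X229.27 Y8.34
G1 X232.84 Y13.70
G1 X234.10 Y20.01
M5
G0 X203.19 Y24.14
M4 S897
G1 X189.72 Y26.76 F954
G1 X168.76 Y31.02
G1 X143.22 Y36.15
G1 X116.03 Y41.42
G1 X90.13 Y46.07
G1 X68.45 Y49.34
G1 X53.90 Y50.50
G1 X49.42 Y48.79
M5
G0 X57.08 Y53.40
M4 S897
G1 X11.75 Y60.80 F954
G1 X143.24 Y94.82
G1 X57.08 Y53.40
M5
G0 X209.23 Y66.52
M4 S897
G1 X22.80 Y8.13 F954
G1 X5.65 Y16.80
G1 X137.09 Y38.33
G1 X133.93 Y77.12
G1 X209.23 Y66.52
M5
G0 X125.64 Y52.92
M4 S897
G1 X170.89 Y52.92 F954
G1 X170.89 Y33.76
G1 X125.64 Y33.76
G1 X125.64 Y52.92
M5

Since the viewBox matches the mm dimensions, user units are millimetres directly. The only transform is the Y-flip y_m = 101.31 − y_svg.

Shape 1 is a closed polygon drawn with `<polygon>`. Its stroke #ff00ff means cut at S897, F954. After flipping Y the toolpath is (87.46,25.26) → (103.62,12.68) → (234.65,54.97) → (22.43,23.80) → (87.46,25.26), returning to the start.

Shape 2 is a rectangle drawn with `<rect>`. Its stroke #ff00ff means cut at S897, F954. After flipping Y the toolpath is (100.80,77.93) → (144.30,77.93) → (144.30,56.86) → (100.80,56.86) → (100.80,77.93), returning to the start.

Shape 3 is a closed polygon drawn with `<polygon>`. Its stroke #ff00ff means cut at S897, F954. After flipping Y the toolpath is (195.17,28.62) → (65.71,17.75) → (270.68,18.28) → (195.17,28.62), returning to the start.

Shape 4 is a circle drawn with `<circle>`. Its stroke #ff00ff means cut at S897, F954. After flipping Y the toolpath is (234.10,20.01) → (232.84,26.32) → (229.27,31.68) → (223.91,35.25) → (217.60,36.51) → (211.29,35.25) → (205.93,31.68) → (202.36,26.32) → (201.10,20.01) → (202.36,13.70) → (205.93,8.34) → (211.29,4.77) → (217.60,3.51) → (223.91,4.77) → (229.27,8.34) → (232.84,13.70) → (234.10,20.01), returning to the start.

Shape 5 is a cubic bezier drawn with `<path>`. Its stroke #ff00ff means cut at S897, F954. After flipping Y the toolpath is (203.19,24.14) → (189.72,26.76) → (168.76,31.02) → (143.22,36.15) → (116.03,41.42) → (90.13,46.07) → (68.45,49.34) → (53.90,50.50) → (49.42,48.79).

Shape 6 is a closed polygon drawn with `<path>`. Its stroke #ff00ff means cut at S897, F954. After flipping Y the toolpath is (57.08,53.40) → (11.75,60.80) → (143.24,94.82) → (57.08,53.40), returning to the start.

Shape 7 is a closed polygon drawn with `<path>`. Its stroke #ff00ff means cut at S897, F954. After flipping Y the toolpath is (209.23,66.52) → (22.80,8.13) → (5.65,16.80) → (137.09,38.33) → (133.93,77.12) → (209.23,66.52), returning to the start.

Shape 8 is a rectangle drawn with `<path>`. Its stroke #ff00ff means cut at S897, F954. After flipping Y the toolpath is (125.64,52.92) → (170.89,52.92) → (170.89,33.76) → (125.64,33.76) → (125.64,52.92), returning to the start.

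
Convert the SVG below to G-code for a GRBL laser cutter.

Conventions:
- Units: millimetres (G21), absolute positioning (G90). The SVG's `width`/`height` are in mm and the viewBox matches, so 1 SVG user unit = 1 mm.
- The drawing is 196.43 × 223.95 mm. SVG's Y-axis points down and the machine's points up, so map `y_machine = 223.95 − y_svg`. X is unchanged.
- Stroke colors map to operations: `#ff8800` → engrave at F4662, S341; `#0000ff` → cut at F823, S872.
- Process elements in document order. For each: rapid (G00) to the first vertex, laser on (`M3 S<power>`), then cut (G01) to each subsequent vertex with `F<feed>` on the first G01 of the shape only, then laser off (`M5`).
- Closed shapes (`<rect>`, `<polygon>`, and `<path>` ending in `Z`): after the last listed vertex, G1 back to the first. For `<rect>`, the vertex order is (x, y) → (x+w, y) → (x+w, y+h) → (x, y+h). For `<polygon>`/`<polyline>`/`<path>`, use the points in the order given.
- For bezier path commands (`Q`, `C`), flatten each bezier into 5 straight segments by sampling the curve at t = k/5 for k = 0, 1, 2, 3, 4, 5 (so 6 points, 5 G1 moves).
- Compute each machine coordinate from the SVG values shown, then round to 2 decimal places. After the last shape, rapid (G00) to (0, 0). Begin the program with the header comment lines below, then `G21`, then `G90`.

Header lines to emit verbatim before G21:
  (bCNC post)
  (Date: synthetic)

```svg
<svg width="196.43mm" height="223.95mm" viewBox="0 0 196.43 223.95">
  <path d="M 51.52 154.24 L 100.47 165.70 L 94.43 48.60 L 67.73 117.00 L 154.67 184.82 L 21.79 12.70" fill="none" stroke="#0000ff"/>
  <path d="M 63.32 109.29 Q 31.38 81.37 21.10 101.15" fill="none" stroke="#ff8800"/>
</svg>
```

(bCNC post)
(Date: synthetic)
G21
G90
G00 X51.52 Y69.71
M3 S872
G01 X100.47 Y58.25 F823
G01 X94.43 Y175.35
G01 X67.73 Y106.95
G01 X154.67 Y39.13
G01 X21.79 Y211.25
M5
G00 X63.32 Y114.66
M3 S341
G01 X51.41 Y123.92 F4662
G01 X41.23 Y129.36
G01 X32.79 Y130.99
G01 X26.08 Y128.80
G01 X21.10 Y122.80
M5
G00 X0.00 Y0.00

viewBox `0 0 196.43 223.95` with mm width/height → 1 unit = 1 mm. Flip: y_m = 223.95 − y_svg.

**Shape 1** — `<path>` open polyline, stroke `#0000ff` → cut (S872, F823). Machine vertices: (51.52,69.71) → (100.47,58.25) → (94.43,175.35) → (67.73,106.95) → (154.67,39.13) → (21.79,211.25). Open path.

**Shape 2** — `<path>` quadratic bezier, stroke `#ff8800` → engrave (S341, F4662). Control points (SVG): P0=(63.32,109.29), P1=(31.38,81.37), P2=(21.10,101.15); sampled at t=k/5. Machine vertices: (63.32,114.66) → (51.41,123.92) → (41.23,129.36) → (32.79,130.99) → (26.08,128.80) → (21.10,122.80). Open path.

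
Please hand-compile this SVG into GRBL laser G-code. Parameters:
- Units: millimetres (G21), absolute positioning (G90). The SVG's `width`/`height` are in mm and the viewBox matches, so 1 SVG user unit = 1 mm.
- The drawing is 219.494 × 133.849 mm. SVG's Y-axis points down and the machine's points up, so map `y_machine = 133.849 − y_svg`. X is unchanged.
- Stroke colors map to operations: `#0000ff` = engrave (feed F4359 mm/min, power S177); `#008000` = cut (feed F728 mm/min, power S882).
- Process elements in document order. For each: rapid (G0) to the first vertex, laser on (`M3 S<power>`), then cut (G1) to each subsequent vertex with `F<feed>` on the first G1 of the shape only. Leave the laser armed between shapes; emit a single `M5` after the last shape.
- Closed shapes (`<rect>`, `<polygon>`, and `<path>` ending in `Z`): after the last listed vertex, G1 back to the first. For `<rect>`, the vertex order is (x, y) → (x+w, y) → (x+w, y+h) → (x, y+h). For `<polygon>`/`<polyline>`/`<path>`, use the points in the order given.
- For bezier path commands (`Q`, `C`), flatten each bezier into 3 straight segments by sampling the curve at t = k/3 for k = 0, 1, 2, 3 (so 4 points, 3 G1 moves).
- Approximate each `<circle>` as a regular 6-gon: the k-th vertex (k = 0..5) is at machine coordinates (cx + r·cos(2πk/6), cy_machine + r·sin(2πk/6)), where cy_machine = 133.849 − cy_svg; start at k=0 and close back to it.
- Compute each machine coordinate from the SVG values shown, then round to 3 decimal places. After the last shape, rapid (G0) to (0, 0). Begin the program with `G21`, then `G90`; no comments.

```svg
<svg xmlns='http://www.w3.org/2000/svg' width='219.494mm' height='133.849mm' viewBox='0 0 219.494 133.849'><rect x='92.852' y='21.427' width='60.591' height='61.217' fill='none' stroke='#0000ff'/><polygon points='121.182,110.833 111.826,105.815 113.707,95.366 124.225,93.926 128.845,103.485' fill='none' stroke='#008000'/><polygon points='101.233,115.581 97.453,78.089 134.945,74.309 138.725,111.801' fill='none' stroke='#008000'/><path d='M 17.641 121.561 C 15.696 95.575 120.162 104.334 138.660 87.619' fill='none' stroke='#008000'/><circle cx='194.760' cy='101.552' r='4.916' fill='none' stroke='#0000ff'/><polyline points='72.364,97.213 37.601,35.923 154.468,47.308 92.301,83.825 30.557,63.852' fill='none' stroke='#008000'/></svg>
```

G21
G90
G0 X92.852 Y112.422
M3 S177
G1 X153.443 Y112.422 F4359
G1 X153.443 Y51.205
G1 X92.852 Y51.205
G1 X92.852 Y112.422
G0 X121.182 Y23.016
M3 S882
G1 X111.826 Y28.034 F728
G1 X113.707 Y38.483
G1 X124.225 Y39.923
G1 X128.845 Y30.364
G1 X121.182 Y23.016
G0 X101.233 Y18.268
M3 S882
G1 X97.453 Y55.760 F728
G1 X134.945 Y59.540
G1 X138.725 Y22.048
G1 X101.233 Y18.268
G0 X17.641 Y12.288
M3 S882
G1 X44.041 Y28.923 F728
G1 X98.631 Y35.776
G1 X138.660 Y46.230
G0 X199.676 Y32.297
M3 S177
G1 X197.218 Y36.554 F4359
G1 X192.302 Y36.554
G1 X189.844 Y32.297
G1 X192.302 Y28.040
G1 X197.218 Y28.040
G1 X199.676 Y32.297
G0 X72.364 Y36.636
M3 S882
G1 X37.601 Y97.926 F728
G1 X154.468 Y86.541
G1 X92.301 Y50.024
G1 X30.557 Y69.997
M5
G0 X0.000 Y0.000

viewBox `0 0 219.494 133.849` with mm width/height → 1 unit = 1 mm. Flip: y_m = 133.849 − y_svg.

**Shape 1** — `<rect>` rectangle, stroke `#0000ff` → engrave (S177, F4359). Machine vertices: (92.852,112.422) → (153.443,112.422) → (153.443,51.205) → (92.852,51.205) → (92.852,112.422). Closed: final G1 returns to the first vertex.

**Shape 2** — `<polygon>` regular polygon, stroke `#008000` → cut (S882, F728). Machine vertices: (121.182,23.016) → (111.826,28.034) → (113.707,38.483) → (124.225,39.923) → (128.845,30.364) → (121.182,23.016). Closed: final G1 returns to the first vertex.

**Shape 3** — `<polygon>` regular polygon, stroke `#008000` → cut (S882, F728). Machine vertices: (101.233,18.268) → (97.453,55.760) → (134.945,59.540) → (138.725,22.048) → (101.233,18.268). Closed: final G1 returns to the first vertex.

**Shape 4** — `<path>` cubic bezier, stroke `#008000` → cut (S882, F728). Control points (SVG): P0=(17.641,121.561), P1=(15.696,95.575), P2=(120.162,104.334), P3=(138.660,87.619); sampled at t=k/3. Machine vertices: (17.641,12.288) → (44.041,28.923) → (98.631,35.776) → (138.660,46.230). Open path.

**Shape 5** — `<circle>` circle, stroke `#0000ff` → engrave (S177, F4359). Machine vertices: (199.676,32.297) → (197.218,36.554) → (192.302,36.554) → (189.844,32.297) → (192.302,28.040) → (197.218,28.040) → (199.676,32.297). Closed: final G1 returns to the first vertex.

**Shape 6** — `<polyline>` open polyline, stroke `#008000` → cut (S882, F728). Machine vertices: (72.364,36.636) → (37.601,97.926) → (154.468,86.541) → (92.301,50.024) → (30.557,69.997). Open path.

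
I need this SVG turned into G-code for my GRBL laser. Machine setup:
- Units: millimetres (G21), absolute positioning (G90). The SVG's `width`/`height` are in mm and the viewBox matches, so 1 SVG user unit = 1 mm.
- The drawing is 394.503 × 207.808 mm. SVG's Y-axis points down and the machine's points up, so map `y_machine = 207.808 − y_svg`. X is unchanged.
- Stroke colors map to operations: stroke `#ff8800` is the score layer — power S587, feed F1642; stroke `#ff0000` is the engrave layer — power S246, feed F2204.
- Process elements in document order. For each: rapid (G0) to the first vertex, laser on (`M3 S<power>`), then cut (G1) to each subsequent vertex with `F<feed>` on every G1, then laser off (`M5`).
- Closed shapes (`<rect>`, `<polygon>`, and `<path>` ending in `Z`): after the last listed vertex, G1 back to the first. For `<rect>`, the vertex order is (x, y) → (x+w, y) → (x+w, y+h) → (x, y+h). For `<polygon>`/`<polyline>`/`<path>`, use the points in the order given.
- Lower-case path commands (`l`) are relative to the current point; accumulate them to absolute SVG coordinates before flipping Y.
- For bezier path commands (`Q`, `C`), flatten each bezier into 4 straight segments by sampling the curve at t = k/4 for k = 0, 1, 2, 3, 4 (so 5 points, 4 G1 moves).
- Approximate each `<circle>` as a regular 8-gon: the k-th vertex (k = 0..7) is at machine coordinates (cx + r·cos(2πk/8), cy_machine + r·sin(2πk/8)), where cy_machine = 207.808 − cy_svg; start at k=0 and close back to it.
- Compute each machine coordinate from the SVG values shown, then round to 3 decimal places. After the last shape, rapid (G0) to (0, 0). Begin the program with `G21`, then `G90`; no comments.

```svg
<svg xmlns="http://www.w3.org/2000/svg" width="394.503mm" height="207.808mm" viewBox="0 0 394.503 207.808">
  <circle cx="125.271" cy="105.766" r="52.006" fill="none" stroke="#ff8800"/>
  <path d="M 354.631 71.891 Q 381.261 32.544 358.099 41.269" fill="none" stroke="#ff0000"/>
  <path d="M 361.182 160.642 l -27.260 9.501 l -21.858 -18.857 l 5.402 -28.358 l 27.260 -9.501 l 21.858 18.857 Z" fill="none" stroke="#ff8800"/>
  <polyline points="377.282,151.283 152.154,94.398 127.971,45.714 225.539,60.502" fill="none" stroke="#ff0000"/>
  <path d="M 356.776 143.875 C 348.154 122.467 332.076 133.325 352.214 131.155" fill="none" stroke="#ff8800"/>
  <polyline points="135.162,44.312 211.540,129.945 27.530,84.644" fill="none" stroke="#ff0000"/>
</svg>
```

G21
G90
G0 X177.277 Y102.042
M3 S587
G1 X162.045 Y138.816 F1642
G1 X125.271 Y154.048 F1642
G1 X88.497 Y138.816 F1642
G1 X73.265 Y102.042 F1642
G1 X88.497 Y65.268 F1642
G1 X125.271 Y50.036 F1642
G1 X162.045 Y65.268 F1642
G1 X177.277 Y102.042 F1642
M5
G0 X354.631 Y135.917
M3 S246
G1 X364.834 Y152.586 F2204
G1 X368.813 Y163.246 F2204
G1 X366.568 Y167.897 F2204
G1 X358.099 Y166.539 F2204
M5
G0 X361.182 Y47.166
M3 S587
G1 X333.922 Y37.665 F1642
G1 X312.064 Y56.522 F1642
G1 X317.466 Y84.880 F1642
G1 X344.726 Y94.381 F1642
G1 X366.584 Y75.524 F1642
G1 X361.182 Y47.166 F1642
M5
G0 X377.282 Y56.525
M3 S246
G1 X152.154 Y113.410 F2204
G1 X127.971 Y162.094 F2204
G1 X225.539 Y147.306 F2204
M5
G0 X356.776 Y63.933
M3 S587
G1 X349.594 Y74.647 F1642
G1 X343.710 Y77.507 F1642
G1 X343.219 Y76.761 F1642
G1 X352.214 Y76.653 F1642
M5
G0 X135.162 Y163.496
M3 S246
G1 X211.540 Y77.863 F2204
G1 X27.530 Y123.164 F2204
M5
G0 X0.000 Y0.000

Since the viewBox matches the mm dimensions, user units are millimetres directly. The only transform is the Y-flip y_m = 207.808 − y_svg.

Shape 1 is a circle drawn with `<circle>`. Its stroke #ff8800 means score at S587, F1642. After flipping Y the toolpath is (177.277,102.042) → (162.045,138.816) → (125.271,154.048) → (88.497,138.816) → (73.265,102.042) → (88.497,65.268) → (125.271,50.036) → (162.045,65.268) → (177.277,102.042), returning to the start.

Shape 2 is a quadratic bezier drawn with `<path>`. Its stroke #ff0000 means engrave at S246, F2204. After flipping Y the toolpath is (354.631,135.917) → (364.834,152.586) → (368.813,163.246) → (366.568,167.897) → (358.099,166.539).

Shape 3 is a regular polygon drawn with `<path>`. Its stroke #ff8800 means score at S587, F1642. After flipping Y the toolpath is (361.182,47.166) → (333.922,37.665) → (312.064,56.522) → (317.466,84.880) → (344.726,94.381) → (366.584,75.524) → (361.182,47.166), returning to the start.

Shape 4 is a open polyline drawn with `<polyline>`. Its stroke #ff0000 means engrave at S246, F2204. After flipping Y the toolpath is (377.282,56.525) → (152.154,113.410) → (127.971,162.094) → (225.539,147.306).

Shape 5 is a cubic bezier drawn with `<path>`. Its stroke #ff8800 means score at S587, F1642. After flipping Y the toolpath is (356.776,63.933) → (349.594,74.647) → (343.710,77.507) → (343.219,76.761) → (352.214,76.653).

Shape 6 is a open polyline drawn with `<polyline>`. Its stroke #ff0000 means engrave at S246, F2204. After flipping Y the toolpath is (135.162,163.496) → (211.540,77.863) → (27.530,123.164).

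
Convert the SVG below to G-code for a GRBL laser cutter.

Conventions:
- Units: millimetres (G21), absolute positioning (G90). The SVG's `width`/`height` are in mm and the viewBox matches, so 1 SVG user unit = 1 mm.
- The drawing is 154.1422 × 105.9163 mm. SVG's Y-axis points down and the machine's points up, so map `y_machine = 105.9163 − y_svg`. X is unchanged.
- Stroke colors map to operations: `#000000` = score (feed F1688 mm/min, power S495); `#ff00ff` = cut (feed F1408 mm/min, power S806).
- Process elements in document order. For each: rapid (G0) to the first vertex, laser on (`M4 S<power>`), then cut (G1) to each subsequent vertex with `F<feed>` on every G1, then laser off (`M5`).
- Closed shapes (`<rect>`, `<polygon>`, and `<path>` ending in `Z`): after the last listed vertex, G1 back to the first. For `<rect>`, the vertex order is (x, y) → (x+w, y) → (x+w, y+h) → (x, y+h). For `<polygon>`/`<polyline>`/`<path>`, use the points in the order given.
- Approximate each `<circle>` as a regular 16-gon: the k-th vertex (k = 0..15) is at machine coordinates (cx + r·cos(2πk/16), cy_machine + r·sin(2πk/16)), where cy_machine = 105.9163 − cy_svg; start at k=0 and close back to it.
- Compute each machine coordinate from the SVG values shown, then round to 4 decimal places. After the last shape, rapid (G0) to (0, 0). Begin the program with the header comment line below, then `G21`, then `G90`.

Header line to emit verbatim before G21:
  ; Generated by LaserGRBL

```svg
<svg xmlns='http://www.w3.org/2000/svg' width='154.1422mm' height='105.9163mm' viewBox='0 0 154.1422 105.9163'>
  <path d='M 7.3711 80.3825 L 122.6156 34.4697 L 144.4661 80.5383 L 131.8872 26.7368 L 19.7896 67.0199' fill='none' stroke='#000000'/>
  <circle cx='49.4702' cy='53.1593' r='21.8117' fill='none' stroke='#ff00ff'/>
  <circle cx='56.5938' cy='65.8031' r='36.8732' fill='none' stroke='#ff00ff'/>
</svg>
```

Since the viewBox matches the mm dimensions, user units are millimetres directly. The only transform is the Y-flip y_m = 105.9163 − y_svg.

Shape 1 is a open polyline drawn with `<path>`. Its stroke #000000 means score at S495, F1688. After flipping Y the toolpath is (7.3711,25.5338) → (122.6156,71.4466) → (144.4661,25.3780) → (131.8872,79.1795) → (19.7896,38.8964).

Shape 2 is a circle drawn with `<circle>`. Its stroke #ff00ff means cut at S806, F1408. After flipping Y the toolpath is (71.2819,52.7570) → (69.6216,61.1040) → (64.8934,68.1802) → (57.8172,72.9084) → (49.4702,74.5687) → (41.1232,72.9084) → (34.0470,68.1802) → (29.3188,61.1040) → (27.6585,52.7570) → (29.3188,44.4100) → (34.0470,37.3338) → (41.1232,32.6056) → (49.4702,30.9453) → (57.8172,32.6056) → (64.8934,37.3338) → (69.6216,44.4100) → (71.2819,52.7570), returning to the start.

Shape 3 is a circle drawn with `<circle>`. Its stroke #ff00ff means cut at S806, F1408. After flipping Y the toolpath is (93.4670,40.1132) → (90.6602,54.2240) → (82.6671,66.1865) → (70.7046,74.1796) → (56.5938,76.9864) → (42.4830,74.1796) → (30.5205,66.1865) → (22.5274,54.2240) → (19.7206,40.1132) → (22.5274,26.0024) → (30.5205,14.0399) → (42.4830,6.0468) → (56.5938,3.2400) → (70.7046,6.0468) → (82.6671,14.0399) → (90.6602,26.0024) → (93.4670,40.1132), returning to the start.

; Generated by LaserGRBL
G21
G90
G0 X7.3711 Y25.5338
M4 S495
G1 X122.6156 Y71.4466 F1688
G1 X144.4661 Y25.3780 F1688
G1 X131.8872 Y79.1795 F1688
G1 X19.7896 Y38.8964 F1688
M5
G0 X71.2819 Y52.7570
M4 S806
G1 X69.6216 Y61.1040 F1408
G1 X64.8934 Y68.1802 F1408
G1 X57.8172 Y72.9084 F1408
G1 X49.4702 Y74.5687 F1408
G1 X41.1232 Y72.9084 F1408
G1 X34.0470 Y68.1802 F1408
G1 X29.3188 Y61.1040 F1408
G1 X27.6585 Y52.7570 F1408
G1 X29.3188 Y44.4100 F1408
G1 X34.0470 Y37.3338 F1408
G1 X41.1232 Y32.6056 F1408
G1 X49.4702 Y30.9453 F1408
G1 X57.8172 Y32.6056 F1408
G1 X64.8934 Y37.3338 F1408
G1 X69.6216 Y44.4100 F1408
G1 X71.2819 Y52.7570 F1408
M5
G0 X93.4670 Y40.1132
M4 S806
G1 X90.6602 Y54.2240 F1408
G1 X82.6671 Y66.1865 F1408
G1 X70.7046 Y74.1796 F1408
G1 X56.5938 Y76.9864 F1408
G1 X42.4830 Y74.1796 F1408
G1 X30.5205 Y66.1865 F1408
G1 X22.5274 Y54.2240 F1408
G1 X19.7206 Y40.1132 F1408
G1 X22.5274 Y26.0024 F1408
G1 X30.5205 Y14.0399 F1408
G1 X42.4830 Y6.0468 F1408
G1 X56.5938 Y3.2400 F1408
G1 X70.7046 Y6.0468 F1408
G1 X82.6671 Y14.0399 F1408
G1 X90.6602 Y26.0024 F1408
G1 X93.4670 Y40.1132 F1408
M5
G0 X0.0000 Y0.0000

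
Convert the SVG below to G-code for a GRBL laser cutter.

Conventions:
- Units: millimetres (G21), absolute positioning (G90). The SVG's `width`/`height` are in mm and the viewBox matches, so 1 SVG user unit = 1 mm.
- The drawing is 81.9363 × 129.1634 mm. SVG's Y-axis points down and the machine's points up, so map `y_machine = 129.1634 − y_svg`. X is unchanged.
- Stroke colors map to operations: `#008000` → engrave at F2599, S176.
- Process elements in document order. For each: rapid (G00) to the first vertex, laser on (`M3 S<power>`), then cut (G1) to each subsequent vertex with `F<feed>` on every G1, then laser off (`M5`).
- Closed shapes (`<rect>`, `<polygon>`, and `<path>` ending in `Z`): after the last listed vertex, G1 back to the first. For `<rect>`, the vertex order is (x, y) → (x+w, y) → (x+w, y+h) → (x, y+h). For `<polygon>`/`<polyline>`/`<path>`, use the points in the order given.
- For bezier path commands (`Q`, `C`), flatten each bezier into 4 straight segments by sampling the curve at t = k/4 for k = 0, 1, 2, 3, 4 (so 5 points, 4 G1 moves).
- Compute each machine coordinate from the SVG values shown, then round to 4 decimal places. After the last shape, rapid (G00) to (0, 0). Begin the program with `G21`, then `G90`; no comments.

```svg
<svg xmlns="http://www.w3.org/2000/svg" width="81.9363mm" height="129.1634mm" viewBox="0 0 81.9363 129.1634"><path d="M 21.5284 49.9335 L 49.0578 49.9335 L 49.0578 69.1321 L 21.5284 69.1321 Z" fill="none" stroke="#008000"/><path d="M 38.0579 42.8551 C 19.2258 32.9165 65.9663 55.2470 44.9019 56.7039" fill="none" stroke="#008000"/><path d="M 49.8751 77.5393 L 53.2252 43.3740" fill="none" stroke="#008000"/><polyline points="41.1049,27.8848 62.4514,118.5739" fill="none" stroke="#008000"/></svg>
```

1 u = 1 mm; y_m = 129.1634 − y.

[1] `<path>` rectangle, #008000→engrave S176 F2599: (21.5284,79.2299) → (49.0578,79.2299) → (49.0578,60.0313) → (21.5284,60.0313) → (21.5284,79.2299) (closed)

[2] `<path>` cubic bezier, #008000→engrave S176 F2599: (38.0579,86.3083) → (34.1447,88.5421) → (42.3170,83.6572) → (50.0708,76.6356) → (44.9019,72.4595)

[3] `<path>` line segment, #008000→engrave S176 F2599: (49.8751,51.6241) → (53.2252,85.7894)

[4] `<polyline>` line segment, #008000→engrave S176 F2599: (41.1049,101.2786) → (62.4514,10.5895)

G21
G90
G00 X21.5284 Y79.2299
M3 S176
G1 X49.0578 Y79.2299 F2599
G1 X49.0578 Y60.0313 F2599
G1 X21.5284 Y60.0313 F2599
G1 X21.5284 Y79.2299 F2599
M5
G00 X38.0579 Y86.3083
M3 S176
G1 X34.1447 Y88.5421 F2599
G1 X42.3170 Y83.6572 F2599
G1 X50.0708 Y76.6356 F2599
G1 X44.9019 Y72.4595 F2599
M5
G00 X49.8751 Y51.6241
M3 S176
G1 X53.2252 Y85.7894 F2599
M5
G00 X41.1049 Y101.2786
M3 S176
G1 X62.4514 Y10.5895 F2599
M5
G00 X0.0000 Y0.0000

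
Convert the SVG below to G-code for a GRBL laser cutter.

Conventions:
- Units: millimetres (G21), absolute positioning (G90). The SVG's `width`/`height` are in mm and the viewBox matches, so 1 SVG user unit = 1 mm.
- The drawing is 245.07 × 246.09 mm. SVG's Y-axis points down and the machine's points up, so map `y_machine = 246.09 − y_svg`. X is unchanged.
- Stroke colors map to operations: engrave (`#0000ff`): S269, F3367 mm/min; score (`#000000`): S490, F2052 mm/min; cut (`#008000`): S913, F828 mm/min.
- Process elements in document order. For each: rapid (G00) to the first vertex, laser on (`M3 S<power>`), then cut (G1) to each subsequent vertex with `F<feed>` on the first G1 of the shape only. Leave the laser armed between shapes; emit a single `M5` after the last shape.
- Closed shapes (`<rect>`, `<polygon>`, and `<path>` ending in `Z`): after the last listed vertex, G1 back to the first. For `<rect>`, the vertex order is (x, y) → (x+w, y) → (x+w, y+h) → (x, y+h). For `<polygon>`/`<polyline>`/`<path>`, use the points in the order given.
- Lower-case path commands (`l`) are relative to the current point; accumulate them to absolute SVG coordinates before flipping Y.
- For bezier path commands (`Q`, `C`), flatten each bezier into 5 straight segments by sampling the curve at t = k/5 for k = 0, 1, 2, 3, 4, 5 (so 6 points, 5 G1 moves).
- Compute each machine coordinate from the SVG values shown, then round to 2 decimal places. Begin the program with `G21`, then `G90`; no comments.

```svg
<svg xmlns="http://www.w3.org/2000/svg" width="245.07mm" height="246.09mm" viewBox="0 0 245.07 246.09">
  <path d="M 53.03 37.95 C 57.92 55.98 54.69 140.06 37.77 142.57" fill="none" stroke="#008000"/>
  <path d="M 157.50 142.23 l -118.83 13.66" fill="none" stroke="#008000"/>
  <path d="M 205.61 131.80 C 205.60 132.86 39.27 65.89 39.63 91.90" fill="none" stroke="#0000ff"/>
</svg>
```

1 u = 1 mm; y_m = 246.09 − y.

[1] `<path>` cubic bezier, #008000→cut S913 F828: (53.03,208.14) → (54.95,190.58) → (54.64,164.25) → (51.86,136.24) → (46.32,113.63) → (37.77,103.52)

[2] `<path>` line segment, #008000→cut S913 F828: (157.50,103.86) → (38.67,90.20)

[3] `<path>` cubic bezier, #0000ff→engrave S269 F3367: (205.61,114.29) → (188.31,120.53) → (147.08,135.37) → (97.90,151.08) → (56.75,159.93) → (39.63,154.19)

G21
G90
G00 X53.03 Y208.14
M3 S913
G1 X54.95 Y190.58 F828
G1 X54.64 Y164.25
G1 X51.86 Y136.24
G1 X46.32 Y113.63
G1 X37.77 Y103.52
G00 X157.50 Y103.86
M3 S913
G1 X38.67 Y90.20 F828
G00 X205.61 Y114.29
M3 S269
G1 X188.31 Y120.53 F3367
G1 X147.08 Y135.37
G1 X97.90 Y151.08
G1 X56.75 Y159.93
G1 X39.63 Y154.19
M5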